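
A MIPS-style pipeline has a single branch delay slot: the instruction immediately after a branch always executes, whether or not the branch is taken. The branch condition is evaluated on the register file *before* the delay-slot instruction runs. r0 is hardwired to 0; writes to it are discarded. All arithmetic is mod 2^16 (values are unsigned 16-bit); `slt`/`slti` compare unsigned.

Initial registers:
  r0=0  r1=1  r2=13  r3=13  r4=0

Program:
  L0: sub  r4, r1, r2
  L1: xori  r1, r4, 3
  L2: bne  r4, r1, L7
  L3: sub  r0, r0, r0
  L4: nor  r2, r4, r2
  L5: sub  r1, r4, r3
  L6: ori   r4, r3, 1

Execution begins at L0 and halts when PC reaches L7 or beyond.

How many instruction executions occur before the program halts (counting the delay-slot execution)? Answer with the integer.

4

[0] sub  r4, r1, r2  →  {r0:0, r1:1, r2:13, r3:13, r4:65524}
[1] xori  r1, r4, 3  →  {r0:0, r1:65527, r2:13, r3:13, r4:65524}
[2] bne  r4, r1, L7  →  {r0:0, r1:65527, r2:13, r3:13, r4:65524}  ⟨branch taken⟩
[3] sub  r0, r0, r0  →  {r0:0, r1:65527, r2:13, r3:13, r4:65524}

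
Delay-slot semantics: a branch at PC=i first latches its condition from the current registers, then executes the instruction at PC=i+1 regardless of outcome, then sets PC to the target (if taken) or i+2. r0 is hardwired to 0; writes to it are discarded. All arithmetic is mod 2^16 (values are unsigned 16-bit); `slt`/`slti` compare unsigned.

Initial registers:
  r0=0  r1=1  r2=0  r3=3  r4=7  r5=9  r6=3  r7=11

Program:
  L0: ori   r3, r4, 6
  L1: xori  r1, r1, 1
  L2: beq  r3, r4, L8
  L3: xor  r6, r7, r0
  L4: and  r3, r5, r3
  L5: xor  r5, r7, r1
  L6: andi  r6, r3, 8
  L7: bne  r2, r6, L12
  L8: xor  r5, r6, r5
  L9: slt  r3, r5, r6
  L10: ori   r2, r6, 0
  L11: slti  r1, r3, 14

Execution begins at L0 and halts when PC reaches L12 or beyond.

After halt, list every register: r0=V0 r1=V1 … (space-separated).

  step pc=0: ori   r3, r4, 6  regs=(0,1,0,7,7,9,3,11)
  step pc=1: xori  r1, r1, 1  regs=(0,0,0,7,7,9,3,11)
  step pc=2: beq  r3, r4, L8  cond=T  regs=(0,0,0,7,7,9,3,11)
  step pc=3: xor  r6, r7, r0  regs=(0,0,0,7,7,9,11,11)
  step pc=8: xor  r5, r6, r5  regs=(0,0,0,7,7,2,11,11)
  step pc=9: slt  r3, r5, r6  regs=(0,0,0,1,7,2,11,11)
  step pc=10: ori   r2, r6, 0  regs=(0,0,11,1,7,2,11,11)
  step pc=11: slti  r1, r3, 14  regs=(0,1,11,1,7,2,11,11)

r0=0 r1=1 r2=11 r3=1 r4=7 r5=2 r6=11 r7=11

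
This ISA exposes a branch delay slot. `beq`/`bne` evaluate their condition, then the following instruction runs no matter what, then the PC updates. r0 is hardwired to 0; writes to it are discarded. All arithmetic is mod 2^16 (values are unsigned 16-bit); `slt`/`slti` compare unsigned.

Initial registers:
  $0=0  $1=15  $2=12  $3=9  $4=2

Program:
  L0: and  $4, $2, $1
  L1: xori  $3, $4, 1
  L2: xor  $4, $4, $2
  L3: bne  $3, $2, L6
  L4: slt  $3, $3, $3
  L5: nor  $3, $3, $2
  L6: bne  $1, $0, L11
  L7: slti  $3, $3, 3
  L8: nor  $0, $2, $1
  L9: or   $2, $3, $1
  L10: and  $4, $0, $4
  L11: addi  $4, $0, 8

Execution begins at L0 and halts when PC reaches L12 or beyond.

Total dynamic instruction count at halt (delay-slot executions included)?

#0 and  $4, $2, $1 ; 0/15/12/9/12
#1 xori  $3, $4, 1 ; 0/15/12/13/12
#2 xor  $4, $4, $2 ; 0/15/12/13/0
#3 bne  $3, $2, L6 ; 0/15/12/13/0 ; →target
#4 slt  $3, $3, $3 ; 0/15/12/0/0
#6 bne  $1, $0, L11 ; 0/15/12/0/0 ; →target
#7 slti  $3, $3, 3 ; 0/15/12/1/0
#11 addi  $4, $0, 8 ; 0/15/12/1/8

8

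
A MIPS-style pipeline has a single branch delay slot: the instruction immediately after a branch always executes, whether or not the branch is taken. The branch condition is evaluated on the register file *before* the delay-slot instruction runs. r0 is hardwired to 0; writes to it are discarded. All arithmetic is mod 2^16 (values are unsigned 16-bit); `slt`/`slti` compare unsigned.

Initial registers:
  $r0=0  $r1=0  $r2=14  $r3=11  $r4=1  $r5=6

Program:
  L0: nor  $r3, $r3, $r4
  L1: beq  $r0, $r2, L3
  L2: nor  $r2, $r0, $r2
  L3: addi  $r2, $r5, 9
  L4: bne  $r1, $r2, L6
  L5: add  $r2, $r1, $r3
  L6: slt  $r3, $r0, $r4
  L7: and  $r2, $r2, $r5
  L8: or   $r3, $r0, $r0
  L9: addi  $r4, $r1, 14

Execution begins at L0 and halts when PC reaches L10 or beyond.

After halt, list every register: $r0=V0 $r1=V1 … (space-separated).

[0] nor  $r3, $r3, $r4  →  {$r0:0, $r1:0, $r2:14, $r3:65524, $r4:1, $r5:6}
[1] beq  $r0, $r2, L3  →  {$r0:0, $r1:0, $r2:14, $r3:65524, $r4:1, $r5:6}  ⟨branch fallthrough⟩
[2] nor  $r2, $r0, $r2  →  {$r0:0, $r1:0, $r2:65521, $r3:65524, $r4:1, $r5:6}
[3] addi  $r2, $r5, 9  →  {$r0:0, $r1:0, $r2:15, $r3:65524, $r4:1, $r5:6}
[4] bne  $r1, $r2, L6  →  {$r0:0, $r1:0, $r2:15, $r3:65524, $r4:1, $r5:6}  ⟨branch taken⟩
[5] add  $r2, $r1, $r3  →  {$r0:0, $r1:0, $r2:65524, $r3:65524, $r4:1, $r5:6}
[6] slt  $r3, $r0, $r4  →  {$r0:0, $r1:0, $r2:65524, $r3:1, $r4:1, $r5:6}
[7] and  $r2, $r2, $r5  →  {$r0:0, $r1:0, $r2:4, $r3:1, $r4:1, $r5:6}
[8] or   $r3, $r0, $r0  →  {$r0:0, $r1:0, $r2:4, $r3:0, $r4:1, $r5:6}
[9] addi  $r4, $r1, 14  →  {$r0:0, $r1:0, $r2:4, $r3:0, $r4:14, $r5:6}

$r0=0 $r1=0 $r2=4 $r3=0 $r4=14 $r5=6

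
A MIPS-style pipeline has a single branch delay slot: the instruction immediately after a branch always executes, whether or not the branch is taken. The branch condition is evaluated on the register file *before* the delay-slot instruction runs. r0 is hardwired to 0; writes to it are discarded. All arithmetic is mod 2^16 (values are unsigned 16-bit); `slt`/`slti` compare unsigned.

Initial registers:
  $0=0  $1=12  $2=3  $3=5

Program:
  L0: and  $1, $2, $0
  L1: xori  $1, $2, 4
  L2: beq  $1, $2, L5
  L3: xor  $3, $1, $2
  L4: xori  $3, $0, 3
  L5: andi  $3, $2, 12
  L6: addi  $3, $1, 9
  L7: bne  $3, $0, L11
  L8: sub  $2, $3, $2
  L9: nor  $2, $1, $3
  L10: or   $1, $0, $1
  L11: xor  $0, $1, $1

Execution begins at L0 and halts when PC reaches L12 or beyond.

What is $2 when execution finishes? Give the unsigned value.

13

[0] and  $1, $2, $0  →  {$0:0, $1:0, $2:3, $3:5}
[1] xori  $1, $2, 4  →  {$0:0, $1:7, $2:3, $3:5}
[2] beq  $1, $2, L5  →  {$0:0, $1:7, $2:3, $3:5}  ⟨branch fallthrough⟩
[3] xor  $3, $1, $2  →  {$0:0, $1:7, $2:3, $3:4}
[4] xori  $3, $0, 3  →  {$0:0, $1:7, $2:3, $3:3}
[5] andi  $3, $2, 12  →  {$0:0, $1:7, $2:3, $3:0}
[6] addi  $3, $1, 9  →  {$0:0, $1:7, $2:3, $3:16}
[7] bne  $3, $0, L11  →  {$0:0, $1:7, $2:3, $3:16}  ⟨branch taken⟩
[8] sub  $2, $3, $2  →  {$0:0, $1:7, $2:13, $3:16}
[11] xor  $0, $1, $1  →  {$0:0, $1:7, $2:13, $3:16}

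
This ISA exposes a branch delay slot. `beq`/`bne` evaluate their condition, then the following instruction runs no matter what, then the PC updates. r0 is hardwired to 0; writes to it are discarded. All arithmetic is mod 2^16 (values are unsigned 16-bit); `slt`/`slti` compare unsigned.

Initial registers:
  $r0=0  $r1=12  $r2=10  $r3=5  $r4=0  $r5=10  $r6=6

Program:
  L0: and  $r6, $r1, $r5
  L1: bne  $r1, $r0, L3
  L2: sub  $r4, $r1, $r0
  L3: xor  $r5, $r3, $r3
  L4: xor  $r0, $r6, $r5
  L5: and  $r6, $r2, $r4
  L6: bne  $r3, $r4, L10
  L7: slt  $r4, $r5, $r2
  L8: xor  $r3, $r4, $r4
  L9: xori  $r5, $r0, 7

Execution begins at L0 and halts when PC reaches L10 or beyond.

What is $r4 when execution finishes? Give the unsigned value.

[0] and  $r6, $r1, $r5  →  {$r0:0, $r1:12, $r2:10, $r3:5, $r4:0, $r5:10, $r6:8}
[1] bne  $r1, $r0, L3  →  {$r0:0, $r1:12, $r2:10, $r3:5, $r4:0, $r5:10, $r6:8}  ⟨branch taken⟩
[2] sub  $r4, $r1, $r0  →  {$r0:0, $r1:12, $r2:10, $r3:5, $r4:12, $r5:10, $r6:8}
[3] xor  $r5, $r3, $r3  →  {$r0:0, $r1:12, $r2:10, $r3:5, $r4:12, $r5:0, $r6:8}
[4] xor  $r0, $r6, $r5  →  {$r0:0, $r1:12, $r2:10, $r3:5, $r4:12, $r5:0, $r6:8}
[5] and  $r6, $r2, $r4  →  {$r0:0, $r1:12, $r2:10, $r3:5, $r4:12, $r5:0, $r6:8}
[6] bne  $r3, $r4, L10  →  {$r0:0, $r1:12, $r2:10, $r3:5, $r4:12, $r5:0, $r6:8}  ⟨branch taken⟩
[7] slt  $r4, $r5, $r2  →  {$r0:0, $r1:12, $r2:10, $r3:5, $r4:1, $r5:0, $r6:8}

1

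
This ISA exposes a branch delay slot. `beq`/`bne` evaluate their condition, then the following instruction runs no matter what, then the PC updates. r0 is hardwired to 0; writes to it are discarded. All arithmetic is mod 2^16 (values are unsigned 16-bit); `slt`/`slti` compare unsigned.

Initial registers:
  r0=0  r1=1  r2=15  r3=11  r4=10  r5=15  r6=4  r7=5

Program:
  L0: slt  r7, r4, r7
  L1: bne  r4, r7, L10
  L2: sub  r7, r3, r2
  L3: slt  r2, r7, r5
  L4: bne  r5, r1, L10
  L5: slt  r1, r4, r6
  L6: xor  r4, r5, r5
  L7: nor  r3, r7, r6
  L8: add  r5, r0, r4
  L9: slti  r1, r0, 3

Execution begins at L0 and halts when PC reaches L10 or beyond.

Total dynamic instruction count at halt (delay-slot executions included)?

#0 slt  r7, r4, r7 ; 0/1/15/11/10/15/4/0
#1 bne  r4, r7, L10 ; 0/1/15/11/10/15/4/0 ; →target
#2 sub  r7, r3, r2 ; 0/1/15/11/10/15/4/65532

3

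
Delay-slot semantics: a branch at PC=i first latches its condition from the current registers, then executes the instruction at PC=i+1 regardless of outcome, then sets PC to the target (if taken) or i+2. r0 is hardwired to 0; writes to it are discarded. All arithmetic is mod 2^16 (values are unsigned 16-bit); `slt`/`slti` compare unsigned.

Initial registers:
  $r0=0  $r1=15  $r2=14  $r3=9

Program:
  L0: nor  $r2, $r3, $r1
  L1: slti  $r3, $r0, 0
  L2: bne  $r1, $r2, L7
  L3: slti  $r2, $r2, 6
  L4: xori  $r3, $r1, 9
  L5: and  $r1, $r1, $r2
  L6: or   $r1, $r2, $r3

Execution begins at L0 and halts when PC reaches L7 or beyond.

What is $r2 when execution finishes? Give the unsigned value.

0

  step pc=0: nor  $r2, $r3, $r1  regs=(0,15,65520,9)
  step pc=1: slti  $r3, $r0, 0  regs=(0,15,65520,0)
  step pc=2: bne  $r1, $r2, L7  cond=T  regs=(0,15,65520,0)
  step pc=3: slti  $r2, $r2, 6  regs=(0,15,0,0)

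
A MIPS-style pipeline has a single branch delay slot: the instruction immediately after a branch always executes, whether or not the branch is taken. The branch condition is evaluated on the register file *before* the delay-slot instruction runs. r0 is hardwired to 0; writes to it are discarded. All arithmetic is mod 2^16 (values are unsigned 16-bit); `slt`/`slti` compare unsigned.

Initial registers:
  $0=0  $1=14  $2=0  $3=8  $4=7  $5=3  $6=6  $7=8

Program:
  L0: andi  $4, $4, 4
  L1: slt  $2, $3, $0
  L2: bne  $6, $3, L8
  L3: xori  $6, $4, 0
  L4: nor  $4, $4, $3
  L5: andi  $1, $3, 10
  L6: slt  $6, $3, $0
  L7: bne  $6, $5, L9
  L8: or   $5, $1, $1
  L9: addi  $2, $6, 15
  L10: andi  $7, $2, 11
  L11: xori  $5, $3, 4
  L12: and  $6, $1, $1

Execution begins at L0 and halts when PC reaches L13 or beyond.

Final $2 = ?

19

PC=0  andi  $4, $4, 4        | $0=0 $1=14 $2=0 $3=8 $4=4 $5=3 $6=6 $7=8
PC=1  slt  $2, $3, $0        | $0=0 $1=14 $2=0 $3=8 $4=4 $5=3 $6=6 $7=8
PC=2  bne  $6, $3, L8        | $0=0 $1=14 $2=0 $3=8 $4=4 $5=3 $6=6 $7=8  [TAKEN]
PC=3  xori  $6, $4, 0        | $0=0 $1=14 $2=0 $3=8 $4=4 $5=3 $6=4 $7=8
PC=8  or   $5, $1, $1        | $0=0 $1=14 $2=0 $3=8 $4=4 $5=14 $6=4 $7=8
PC=9  addi  $2, $6, 15       | $0=0 $1=14 $2=19 $3=8 $4=4 $5=14 $6=4 $7=8
PC=10 andi  $7, $2, 11       | $0=0 $1=14 $2=19 $3=8 $4=4 $5=14 $6=4 $7=3
PC=11 xori  $5, $3, 4        | $0=0 $1=14 $2=19 $3=8 $4=4 $5=12 $6=4 $7=3
PC=12 and  $6, $1, $1        | $0=0 $1=14 $2=19 $3=8 $4=4 $5=12 $6=14 $7=3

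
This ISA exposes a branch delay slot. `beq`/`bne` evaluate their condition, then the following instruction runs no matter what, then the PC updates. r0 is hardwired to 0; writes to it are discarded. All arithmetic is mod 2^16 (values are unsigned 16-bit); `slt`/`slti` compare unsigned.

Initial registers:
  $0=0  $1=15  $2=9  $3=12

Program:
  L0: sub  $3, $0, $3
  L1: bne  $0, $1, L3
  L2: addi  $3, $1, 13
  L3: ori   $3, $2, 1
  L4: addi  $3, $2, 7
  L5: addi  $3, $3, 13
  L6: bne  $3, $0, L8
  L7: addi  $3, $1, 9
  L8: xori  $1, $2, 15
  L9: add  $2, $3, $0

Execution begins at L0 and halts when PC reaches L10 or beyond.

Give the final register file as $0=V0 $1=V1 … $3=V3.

$0=0 $1=6 $2=24 $3=24

  step pc=0: sub  $3, $0, $3  regs=(0,15,9,65524)
  step pc=1: bne  $0, $1, L3  cond=T  regs=(0,15,9,65524)
  step pc=2: addi  $3, $1, 13  regs=(0,15,9,28)
  step pc=3: ori   $3, $2, 1  regs=(0,15,9,9)
  step pc=4: addi  $3, $2, 7  regs=(0,15,9,16)
  step pc=5: addi  $3, $3, 13  regs=(0,15,9,29)
  step pc=6: bne  $3, $0, L8  cond=T  regs=(0,15,9,29)
  step pc=7: addi  $3, $1, 9  regs=(0,15,9,24)
  step pc=8: xori  $1, $2, 15  regs=(0,6,9,24)
  step pc=9: add  $2, $3, $0  regs=(0,6,24,24)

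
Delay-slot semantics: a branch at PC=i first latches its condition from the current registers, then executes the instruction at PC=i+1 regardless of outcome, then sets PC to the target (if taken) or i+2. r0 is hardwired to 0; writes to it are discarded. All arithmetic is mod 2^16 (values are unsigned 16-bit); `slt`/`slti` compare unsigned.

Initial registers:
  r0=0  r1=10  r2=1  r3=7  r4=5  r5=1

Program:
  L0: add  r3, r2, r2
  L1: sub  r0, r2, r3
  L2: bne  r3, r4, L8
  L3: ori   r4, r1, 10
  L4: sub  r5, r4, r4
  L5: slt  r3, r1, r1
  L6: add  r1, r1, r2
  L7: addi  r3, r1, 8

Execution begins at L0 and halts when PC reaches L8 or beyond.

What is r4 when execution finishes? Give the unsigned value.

#0 add  r3, r2, r2 ; 0/10/1/2/5/1
#1 sub  r0, r2, r3 ; 0/10/1/2/5/1
#2 bne  r3, r4, L8 ; 0/10/1/2/5/1 ; →target
#3 ori   r4, r1, 10 ; 0/10/1/2/10/1

10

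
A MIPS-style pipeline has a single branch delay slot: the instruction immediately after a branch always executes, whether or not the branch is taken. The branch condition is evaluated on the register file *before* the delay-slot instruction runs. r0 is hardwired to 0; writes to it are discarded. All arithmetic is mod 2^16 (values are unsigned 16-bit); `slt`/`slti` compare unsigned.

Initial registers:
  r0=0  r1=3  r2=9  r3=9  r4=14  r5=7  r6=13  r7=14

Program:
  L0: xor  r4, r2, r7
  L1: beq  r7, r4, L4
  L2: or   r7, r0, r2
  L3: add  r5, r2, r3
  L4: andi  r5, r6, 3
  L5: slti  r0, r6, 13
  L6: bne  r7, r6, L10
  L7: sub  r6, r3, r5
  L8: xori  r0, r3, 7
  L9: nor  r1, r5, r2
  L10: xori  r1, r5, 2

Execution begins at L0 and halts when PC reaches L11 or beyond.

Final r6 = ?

[0] xor  r4, r2, r7  →  {r0:0, r1:3, r2:9, r3:9, r4:7, r5:7, r6:13, r7:14}
[1] beq  r7, r4, L4  →  {r0:0, r1:3, r2:9, r3:9, r4:7, r5:7, r6:13, r7:14}  ⟨branch fallthrough⟩
[2] or   r7, r0, r2  →  {r0:0, r1:3, r2:9, r3:9, r4:7, r5:7, r6:13, r7:9}
[3] add  r5, r2, r3  →  {r0:0, r1:3, r2:9, r3:9, r4:7, r5:18, r6:13, r7:9}
[4] andi  r5, r6, 3  →  {r0:0, r1:3, r2:9, r3:9, r4:7, r5:1, r6:13, r7:9}
[5] slti  r0, r6, 13  →  {r0:0, r1:3, r2:9, r3:9, r4:7, r5:1, r6:13, r7:9}
[6] bne  r7, r6, L10  →  {r0:0, r1:3, r2:9, r3:9, r4:7, r5:1, r6:13, r7:9}  ⟨branch taken⟩
[7] sub  r6, r3, r5  →  {r0:0, r1:3, r2:9, r3:9, r4:7, r5:1, r6:8, r7:9}
[10] xori  r1, r5, 2  →  {r0:0, r1:3, r2:9, r3:9, r4:7, r5:1, r6:8, r7:9}

8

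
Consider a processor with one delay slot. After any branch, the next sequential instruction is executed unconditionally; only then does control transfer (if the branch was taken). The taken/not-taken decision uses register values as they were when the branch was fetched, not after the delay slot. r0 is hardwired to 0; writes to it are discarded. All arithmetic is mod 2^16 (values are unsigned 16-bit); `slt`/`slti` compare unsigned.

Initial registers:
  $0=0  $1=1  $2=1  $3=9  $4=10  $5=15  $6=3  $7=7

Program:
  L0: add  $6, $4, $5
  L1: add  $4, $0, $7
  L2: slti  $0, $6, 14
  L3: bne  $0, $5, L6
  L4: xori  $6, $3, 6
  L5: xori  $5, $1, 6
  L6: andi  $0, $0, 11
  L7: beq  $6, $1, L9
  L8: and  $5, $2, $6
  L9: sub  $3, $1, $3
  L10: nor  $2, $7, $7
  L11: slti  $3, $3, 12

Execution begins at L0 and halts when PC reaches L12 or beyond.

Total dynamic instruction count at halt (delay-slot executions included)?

#0 add  $6, $4, $5 ; 0/1/1/9/10/15/25/7
#1 add  $4, $0, $7 ; 0/1/1/9/7/15/25/7
#2 slti  $0, $6, 14 ; 0/1/1/9/7/15/25/7
#3 bne  $0, $5, L6 ; 0/1/1/9/7/15/25/7 ; →target
#4 xori  $6, $3, 6 ; 0/1/1/9/7/15/15/7
#6 andi  $0, $0, 11 ; 0/1/1/9/7/15/15/7
#7 beq  $6, $1, L9 ; 0/1/1/9/7/15/15/7 ; →fallthru
#8 and  $5, $2, $6 ; 0/1/1/9/7/1/15/7
#9 sub  $3, $1, $3 ; 0/1/1/65528/7/1/15/7
#10 nor  $2, $7, $7 ; 0/1/65528/65528/7/1/15/7
#11 slti  $3, $3, 12 ; 0/1/65528/0/7/1/15/7

11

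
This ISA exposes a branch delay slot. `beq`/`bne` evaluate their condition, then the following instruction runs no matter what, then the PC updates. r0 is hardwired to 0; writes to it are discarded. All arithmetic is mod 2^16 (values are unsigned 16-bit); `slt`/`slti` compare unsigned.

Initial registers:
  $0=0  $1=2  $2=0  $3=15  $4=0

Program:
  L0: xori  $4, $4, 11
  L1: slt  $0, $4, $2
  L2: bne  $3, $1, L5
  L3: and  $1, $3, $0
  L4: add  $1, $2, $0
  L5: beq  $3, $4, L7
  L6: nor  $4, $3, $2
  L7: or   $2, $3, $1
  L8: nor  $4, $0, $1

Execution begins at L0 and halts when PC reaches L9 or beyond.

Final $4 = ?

65535

PC=0  xori  $4, $4, 11       | $0=0 $1=2 $2=0 $3=15 $4=11
PC=1  slt  $0, $4, $2        | $0=0 $1=2 $2=0 $3=15 $4=11
PC=2  bne  $3, $1, L5        | $0=0 $1=2 $2=0 $3=15 $4=11  [TAKEN]
PC=3  and  $1, $3, $0        | $0=0 $1=0 $2=0 $3=15 $4=11
PC=5  beq  $3, $4, L7        | $0=0 $1=0 $2=0 $3=15 $4=11  [not taken]
PC=6  nor  $4, $3, $2        | $0=0 $1=0 $2=0 $3=15 $4=65520
PC=7  or   $2, $3, $1        | $0=0 $1=0 $2=15 $3=15 $4=65520
PC=8  nor  $4, $0, $1        | $0=0 $1=0 $2=15 $3=15 $4=65535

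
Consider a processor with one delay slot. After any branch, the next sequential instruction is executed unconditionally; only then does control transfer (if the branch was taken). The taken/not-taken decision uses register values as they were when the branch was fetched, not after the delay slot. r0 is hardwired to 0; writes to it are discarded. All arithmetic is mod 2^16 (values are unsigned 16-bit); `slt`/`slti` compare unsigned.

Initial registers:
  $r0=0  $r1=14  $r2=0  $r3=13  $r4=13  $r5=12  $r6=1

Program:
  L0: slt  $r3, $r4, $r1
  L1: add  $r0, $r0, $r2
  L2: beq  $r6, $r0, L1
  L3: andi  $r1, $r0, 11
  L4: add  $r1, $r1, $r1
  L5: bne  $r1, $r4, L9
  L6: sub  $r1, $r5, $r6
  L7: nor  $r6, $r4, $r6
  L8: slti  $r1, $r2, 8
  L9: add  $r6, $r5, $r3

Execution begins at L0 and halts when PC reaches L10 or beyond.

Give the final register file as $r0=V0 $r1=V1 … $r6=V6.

  step pc=0: slt  $r3, $r4, $r1  regs=(0,14,0,1,13,12,1)
  step pc=1: add  $r0, $r0, $r2  regs=(0,14,0,1,13,12,1)
  step pc=2: beq  $r6, $r0, L1  cond=F  regs=(0,14,0,1,13,12,1)
  step pc=3: andi  $r1, $r0, 11  regs=(0,0,0,1,13,12,1)
  step pc=4: add  $r1, $r1, $r1  regs=(0,0,0,1,13,12,1)
  step pc=5: bne  $r1, $r4, L9  cond=T  regs=(0,0,0,1,13,12,1)
  step pc=6: sub  $r1, $r5, $r6  regs=(0,11,0,1,13,12,1)
  step pc=9: add  $r6, $r5, $r3  regs=(0,11,0,1,13,12,13)

$r0=0 $r1=11 $r2=0 $r3=1 $r4=13 $r5=12 $r6=13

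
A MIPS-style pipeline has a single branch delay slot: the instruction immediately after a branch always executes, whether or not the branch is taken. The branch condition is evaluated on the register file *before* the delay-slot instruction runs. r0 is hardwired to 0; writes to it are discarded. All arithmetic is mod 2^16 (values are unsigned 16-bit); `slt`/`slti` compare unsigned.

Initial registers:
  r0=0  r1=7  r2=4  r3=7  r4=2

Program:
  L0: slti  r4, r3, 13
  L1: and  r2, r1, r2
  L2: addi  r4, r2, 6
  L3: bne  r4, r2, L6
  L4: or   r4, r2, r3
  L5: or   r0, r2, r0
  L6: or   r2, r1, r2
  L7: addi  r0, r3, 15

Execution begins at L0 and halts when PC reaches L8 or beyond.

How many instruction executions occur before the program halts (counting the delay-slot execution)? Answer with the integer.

PC=0  slti  r4, r3, 13       | r0=0 r1=7 r2=4 r3=7 r4=1
PC=1  and  r2, r1, r2        | r0=0 r1=7 r2=4 r3=7 r4=1
PC=2  addi  r4, r2, 6        | r0=0 r1=7 r2=4 r3=7 r4=10
PC=3  bne  r4, r2, L6        | r0=0 r1=7 r2=4 r3=7 r4=10  [TAKEN]
PC=4  or   r4, r2, r3        | r0=0 r1=7 r2=4 r3=7 r4=7
PC=6  or   r2, r1, r2        | r0=0 r1=7 r2=7 r3=7 r4=7
PC=7  addi  r0, r3, 15       | r0=0 r1=7 r2=7 r3=7 r4=7

7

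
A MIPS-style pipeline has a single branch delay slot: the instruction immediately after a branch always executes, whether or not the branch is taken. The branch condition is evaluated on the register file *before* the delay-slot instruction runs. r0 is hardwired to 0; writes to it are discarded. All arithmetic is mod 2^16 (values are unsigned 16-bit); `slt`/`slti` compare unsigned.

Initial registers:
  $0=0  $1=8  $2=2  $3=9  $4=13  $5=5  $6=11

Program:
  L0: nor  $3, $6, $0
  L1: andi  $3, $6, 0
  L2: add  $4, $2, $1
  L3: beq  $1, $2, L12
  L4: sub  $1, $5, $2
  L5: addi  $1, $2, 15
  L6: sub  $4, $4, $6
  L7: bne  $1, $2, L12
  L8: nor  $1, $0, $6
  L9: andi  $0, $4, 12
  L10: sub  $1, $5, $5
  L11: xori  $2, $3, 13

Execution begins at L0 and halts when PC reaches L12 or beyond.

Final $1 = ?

65524

  step pc=0: nor  $3, $6, $0  regs=(0,8,2,65524,13,5,11)
  step pc=1: andi  $3, $6, 0  regs=(0,8,2,0,13,5,11)
  step pc=2: add  $4, $2, $1  regs=(0,8,2,0,10,5,11)
  step pc=3: beq  $1, $2, L12  cond=F  regs=(0,8,2,0,10,5,11)
  step pc=4: sub  $1, $5, $2  regs=(0,3,2,0,10,5,11)
  step pc=5: addi  $1, $2, 15  regs=(0,17,2,0,10,5,11)
  step pc=6: sub  $4, $4, $6  regs=(0,17,2,0,65535,5,11)
  step pc=7: bne  $1, $2, L12  cond=T  regs=(0,17,2,0,65535,5,11)
  step pc=8: nor  $1, $0, $6  regs=(0,65524,2,0,65535,5,11)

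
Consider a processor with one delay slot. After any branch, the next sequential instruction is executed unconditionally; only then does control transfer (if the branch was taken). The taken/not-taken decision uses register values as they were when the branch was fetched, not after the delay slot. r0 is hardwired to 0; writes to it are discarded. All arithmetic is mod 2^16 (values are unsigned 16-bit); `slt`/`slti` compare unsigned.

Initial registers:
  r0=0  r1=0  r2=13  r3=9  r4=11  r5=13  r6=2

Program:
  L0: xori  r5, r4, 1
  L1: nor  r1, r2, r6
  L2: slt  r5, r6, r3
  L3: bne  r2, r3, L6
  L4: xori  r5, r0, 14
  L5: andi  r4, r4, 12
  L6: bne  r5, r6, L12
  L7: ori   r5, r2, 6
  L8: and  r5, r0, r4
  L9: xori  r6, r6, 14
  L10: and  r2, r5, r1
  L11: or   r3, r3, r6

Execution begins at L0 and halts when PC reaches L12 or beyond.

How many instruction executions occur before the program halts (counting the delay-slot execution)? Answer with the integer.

7

[0] xori  r5, r4, 1  →  {r0:0, r1:0, r2:13, r3:9, r4:11, r5:10, r6:2}
[1] nor  r1, r2, r6  →  {r0:0, r1:65520, r2:13, r3:9, r4:11, r5:10, r6:2}
[2] slt  r5, r6, r3  →  {r0:0, r1:65520, r2:13, r3:9, r4:11, r5:1, r6:2}
[3] bne  r2, r3, L6  →  {r0:0, r1:65520, r2:13, r3:9, r4:11, r5:1, r6:2}  ⟨branch taken⟩
[4] xori  r5, r0, 14  →  {r0:0, r1:65520, r2:13, r3:9, r4:11, r5:14, r6:2}
[6] bne  r5, r6, L12  →  {r0:0, r1:65520, r2:13, r3:9, r4:11, r5:14, r6:2}  ⟨branch taken⟩
[7] ori   r5, r2, 6  →  {r0:0, r1:65520, r2:13, r3:9, r4:11, r5:15, r6:2}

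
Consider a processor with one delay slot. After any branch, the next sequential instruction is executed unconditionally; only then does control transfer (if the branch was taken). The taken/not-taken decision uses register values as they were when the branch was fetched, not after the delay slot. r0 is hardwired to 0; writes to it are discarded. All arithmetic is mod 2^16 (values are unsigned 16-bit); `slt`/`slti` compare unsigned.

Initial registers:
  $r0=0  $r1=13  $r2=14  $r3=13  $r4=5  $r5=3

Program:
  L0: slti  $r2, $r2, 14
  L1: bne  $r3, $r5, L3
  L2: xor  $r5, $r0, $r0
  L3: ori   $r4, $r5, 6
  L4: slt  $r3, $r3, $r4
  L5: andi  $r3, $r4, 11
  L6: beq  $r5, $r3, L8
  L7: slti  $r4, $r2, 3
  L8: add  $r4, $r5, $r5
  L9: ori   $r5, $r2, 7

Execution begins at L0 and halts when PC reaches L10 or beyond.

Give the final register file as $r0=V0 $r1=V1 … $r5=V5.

$r0=0 $r1=13 $r2=0 $r3=2 $r4=0 $r5=7

PC=0  slti  $r2, $r2, 14     | $r0=0 $r1=13 $r2=0 $r3=13 $r4=5 $r5=3
PC=1  bne  $r3, $r5, L3      | $r0=0 $r1=13 $r2=0 $r3=13 $r4=5 $r5=3  [TAKEN]
PC=2  xor  $r5, $r0, $r0     | $r0=0 $r1=13 $r2=0 $r3=13 $r4=5 $r5=0
PC=3  ori   $r4, $r5, 6      | $r0=0 $r1=13 $r2=0 $r3=13 $r4=6 $r5=0
PC=4  slt  $r3, $r3, $r4     | $r0=0 $r1=13 $r2=0 $r3=0 $r4=6 $r5=0
PC=5  andi  $r3, $r4, 11     | $r0=0 $r1=13 $r2=0 $r3=2 $r4=6 $r5=0
PC=6  beq  $r5, $r3, L8      | $r0=0 $r1=13 $r2=0 $r3=2 $r4=6 $r5=0  [not taken]
PC=7  slti  $r4, $r2, 3      | $r0=0 $r1=13 $r2=0 $r3=2 $r4=1 $r5=0
PC=8  add  $r4, $r5, $r5     | $r0=0 $r1=13 $r2=0 $r3=2 $r4=0 $r5=0
PC=9  ori   $r5, $r2, 7      | $r0=0 $r1=13 $r2=0 $r3=2 $r4=0 $r5=7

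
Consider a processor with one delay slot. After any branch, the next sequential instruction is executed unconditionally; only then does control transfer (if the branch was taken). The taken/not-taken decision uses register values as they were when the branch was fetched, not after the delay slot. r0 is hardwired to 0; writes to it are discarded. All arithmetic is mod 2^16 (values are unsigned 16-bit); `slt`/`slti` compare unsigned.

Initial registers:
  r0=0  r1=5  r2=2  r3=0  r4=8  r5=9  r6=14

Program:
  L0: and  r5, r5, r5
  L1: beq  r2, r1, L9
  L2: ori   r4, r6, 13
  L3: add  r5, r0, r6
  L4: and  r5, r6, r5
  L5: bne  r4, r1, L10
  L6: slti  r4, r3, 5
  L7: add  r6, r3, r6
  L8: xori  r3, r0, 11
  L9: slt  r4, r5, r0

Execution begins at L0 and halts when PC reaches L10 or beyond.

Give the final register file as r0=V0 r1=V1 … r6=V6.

  step pc=0: and  r5, r5, r5  regs=(0,5,2,0,8,9,14)
  step pc=1: beq  r2, r1, L9  cond=F  regs=(0,5,2,0,8,9,14)
  step pc=2: ori   r4, r6, 13  regs=(0,5,2,0,15,9,14)
  step pc=3: add  r5, r0, r6  regs=(0,5,2,0,15,14,14)
  step pc=4: and  r5, r6, r5  regs=(0,5,2,0,15,14,14)
  step pc=5: bne  r4, r1, L10  cond=T  regs=(0,5,2,0,15,14,14)
  step pc=6: slti  r4, r3, 5  regs=(0,5,2,0,1,14,14)

r0=0 r1=5 r2=2 r3=0 r4=1 r5=14 r6=14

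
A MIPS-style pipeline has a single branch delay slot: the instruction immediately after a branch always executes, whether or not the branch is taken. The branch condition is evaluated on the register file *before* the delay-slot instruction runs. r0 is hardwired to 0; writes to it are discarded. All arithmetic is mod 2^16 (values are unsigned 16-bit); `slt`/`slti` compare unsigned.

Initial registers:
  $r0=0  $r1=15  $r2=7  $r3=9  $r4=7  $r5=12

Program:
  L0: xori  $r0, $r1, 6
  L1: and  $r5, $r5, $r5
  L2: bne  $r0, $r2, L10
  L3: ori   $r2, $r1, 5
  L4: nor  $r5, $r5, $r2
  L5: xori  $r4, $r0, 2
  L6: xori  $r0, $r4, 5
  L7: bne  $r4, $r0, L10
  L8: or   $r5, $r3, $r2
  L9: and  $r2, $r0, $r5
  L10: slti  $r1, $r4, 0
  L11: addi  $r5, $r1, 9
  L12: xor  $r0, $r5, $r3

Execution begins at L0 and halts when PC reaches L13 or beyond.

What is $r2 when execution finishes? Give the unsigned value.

PC=0  xori  $r0, $r1, 6      | $r0=0 $r1=15 $r2=7 $r3=9 $r4=7 $r5=12
PC=1  and  $r5, $r5, $r5     | $r0=0 $r1=15 $r2=7 $r3=9 $r4=7 $r5=12
PC=2  bne  $r0, $r2, L10     | $r0=0 $r1=15 $r2=7 $r3=9 $r4=7 $r5=12  [TAKEN]
PC=3  ori   $r2, $r1, 5      | $r0=0 $r1=15 $r2=15 $r3=9 $r4=7 $r5=12
PC=10 slti  $r1, $r4, 0      | $r0=0 $r1=0 $r2=15 $r3=9 $r4=7 $r5=12
PC=11 addi  $r5, $r1, 9      | $r0=0 $r1=0 $r2=15 $r3=9 $r4=7 $r5=9
PC=12 xor  $r0, $r5, $r3     | $r0=0 $r1=0 $r2=15 $r3=9 $r4=7 $r5=9

15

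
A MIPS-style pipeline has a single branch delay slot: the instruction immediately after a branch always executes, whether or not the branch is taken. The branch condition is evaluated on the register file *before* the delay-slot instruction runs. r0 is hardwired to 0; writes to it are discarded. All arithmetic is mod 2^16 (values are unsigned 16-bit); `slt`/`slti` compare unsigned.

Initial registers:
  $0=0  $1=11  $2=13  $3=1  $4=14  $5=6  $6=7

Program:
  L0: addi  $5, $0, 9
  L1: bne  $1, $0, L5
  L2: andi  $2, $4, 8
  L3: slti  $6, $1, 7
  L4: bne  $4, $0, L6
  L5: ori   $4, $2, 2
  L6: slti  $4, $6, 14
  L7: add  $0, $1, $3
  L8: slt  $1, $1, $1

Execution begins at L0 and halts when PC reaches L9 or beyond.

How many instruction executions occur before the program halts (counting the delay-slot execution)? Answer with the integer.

#0 addi  $5, $0, 9 ; 0/11/13/1/14/9/7
#1 bne  $1, $0, L5 ; 0/11/13/1/14/9/7 ; →target
#2 andi  $2, $4, 8 ; 0/11/8/1/14/9/7
#5 ori   $4, $2, 2 ; 0/11/8/1/10/9/7
#6 slti  $4, $6, 14 ; 0/11/8/1/1/9/7
#7 add  $0, $1, $3 ; 0/11/8/1/1/9/7
#8 slt  $1, $1, $1 ; 0/0/8/1/1/9/7

7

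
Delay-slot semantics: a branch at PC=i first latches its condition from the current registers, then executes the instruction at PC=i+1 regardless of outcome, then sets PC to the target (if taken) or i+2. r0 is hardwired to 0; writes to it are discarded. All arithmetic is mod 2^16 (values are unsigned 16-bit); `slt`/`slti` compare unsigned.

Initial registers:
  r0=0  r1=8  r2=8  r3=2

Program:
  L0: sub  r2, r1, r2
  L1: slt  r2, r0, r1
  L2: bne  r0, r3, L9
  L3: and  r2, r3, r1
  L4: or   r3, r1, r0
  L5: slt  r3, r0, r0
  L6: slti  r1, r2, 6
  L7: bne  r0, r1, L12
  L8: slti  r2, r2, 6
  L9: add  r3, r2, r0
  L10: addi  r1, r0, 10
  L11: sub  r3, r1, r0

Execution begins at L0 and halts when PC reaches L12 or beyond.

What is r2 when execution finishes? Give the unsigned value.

0

[0] sub  r2, r1, r2  →  {r0:0, r1:8, r2:0, r3:2}
[1] slt  r2, r0, r1  →  {r0:0, r1:8, r2:1, r3:2}
[2] bne  r0, r3, L9  →  {r0:0, r1:8, r2:1, r3:2}  ⟨branch taken⟩
[3] and  r2, r3, r1  →  {r0:0, r1:8, r2:0, r3:2}
[9] add  r3, r2, r0  →  {r0:0, r1:8, r2:0, r3:0}
[10] addi  r1, r0, 10  →  {r0:0, r1:10, r2:0, r3:0}
[11] sub  r3, r1, r0  →  {r0:0, r1:10, r2:0, r3:10}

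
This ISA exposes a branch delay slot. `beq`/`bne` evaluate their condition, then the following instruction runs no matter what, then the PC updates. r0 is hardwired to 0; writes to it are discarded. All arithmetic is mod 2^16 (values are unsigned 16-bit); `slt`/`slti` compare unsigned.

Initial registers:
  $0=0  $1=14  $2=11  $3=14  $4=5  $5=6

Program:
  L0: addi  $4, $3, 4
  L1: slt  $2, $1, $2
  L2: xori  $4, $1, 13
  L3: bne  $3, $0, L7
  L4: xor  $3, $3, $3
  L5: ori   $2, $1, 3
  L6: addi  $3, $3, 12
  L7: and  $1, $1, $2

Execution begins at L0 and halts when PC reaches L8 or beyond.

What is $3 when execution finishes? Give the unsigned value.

0

PC=0  addi  $4, $3, 4        | $0=0 $1=14 $2=11 $3=14 $4=18 $5=6
PC=1  slt  $2, $1, $2        | $0=0 $1=14 $2=0 $3=14 $4=18 $5=6
PC=2  xori  $4, $1, 13       | $0=0 $1=14 $2=0 $3=14 $4=3 $5=6
PC=3  bne  $3, $0, L7        | $0=0 $1=14 $2=0 $3=14 $4=3 $5=6  [TAKEN]
PC=4  xor  $3, $3, $3        | $0=0 $1=14 $2=0 $3=0 $4=3 $5=6
PC=7  and  $1, $1, $2        | $0=0 $1=0 $2=0 $3=0 $4=3 $5=6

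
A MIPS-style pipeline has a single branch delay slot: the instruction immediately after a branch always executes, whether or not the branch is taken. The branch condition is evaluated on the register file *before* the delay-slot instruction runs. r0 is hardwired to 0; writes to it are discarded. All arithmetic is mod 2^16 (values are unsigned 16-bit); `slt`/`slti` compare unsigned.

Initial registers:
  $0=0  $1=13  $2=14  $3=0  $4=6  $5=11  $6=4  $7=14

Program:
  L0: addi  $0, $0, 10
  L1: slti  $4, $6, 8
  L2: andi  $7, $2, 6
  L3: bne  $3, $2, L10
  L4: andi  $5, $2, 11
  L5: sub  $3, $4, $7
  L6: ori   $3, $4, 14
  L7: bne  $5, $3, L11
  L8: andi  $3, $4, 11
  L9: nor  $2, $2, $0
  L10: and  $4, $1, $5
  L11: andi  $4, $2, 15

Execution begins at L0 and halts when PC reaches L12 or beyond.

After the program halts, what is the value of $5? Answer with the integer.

10

PC=0  addi  $0, $0, 10       | $0=0 $1=13 $2=14 $3=0 $4=6 $5=11 $6=4 $7=14
PC=1  slti  $4, $6, 8        | $0=0 $1=13 $2=14 $3=0 $4=1 $5=11 $6=4 $7=14
PC=2  andi  $7, $2, 6        | $0=0 $1=13 $2=14 $3=0 $4=1 $5=11 $6=4 $7=6
PC=3  bne  $3, $2, L10       | $0=0 $1=13 $2=14 $3=0 $4=1 $5=11 $6=4 $7=6  [TAKEN]
PC=4  andi  $5, $2, 11       | $0=0 $1=13 $2=14 $3=0 $4=1 $5=10 $6=4 $7=6
PC=10 and  $4, $1, $5        | $0=0 $1=13 $2=14 $3=0 $4=8 $5=10 $6=4 $7=6
PC=11 andi  $4, $2, 15       | $0=0 $1=13 $2=14 $3=0 $4=14 $5=10 $6=4 $7=6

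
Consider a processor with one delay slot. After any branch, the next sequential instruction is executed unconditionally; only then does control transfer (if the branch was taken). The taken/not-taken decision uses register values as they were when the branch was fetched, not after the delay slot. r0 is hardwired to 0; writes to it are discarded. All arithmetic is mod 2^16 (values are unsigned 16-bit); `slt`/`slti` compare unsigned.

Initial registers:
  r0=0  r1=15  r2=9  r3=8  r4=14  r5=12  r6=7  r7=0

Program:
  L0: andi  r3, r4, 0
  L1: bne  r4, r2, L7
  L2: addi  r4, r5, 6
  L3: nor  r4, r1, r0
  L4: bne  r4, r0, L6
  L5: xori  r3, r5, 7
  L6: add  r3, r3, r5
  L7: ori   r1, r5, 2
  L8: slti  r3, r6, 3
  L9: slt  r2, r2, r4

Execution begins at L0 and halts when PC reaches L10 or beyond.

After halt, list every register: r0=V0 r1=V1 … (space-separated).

r0=0 r1=14 r2=1 r3=0 r4=18 r5=12 r6=7 r7=0

[0] andi  r3, r4, 0  →  {r0:0, r1:15, r2:9, r3:0, r4:14, r5:12, r6:7, r7:0}
[1] bne  r4, r2, L7  →  {r0:0, r1:15, r2:9, r3:0, r4:14, r5:12, r6:7, r7:0}  ⟨branch taken⟩
[2] addi  r4, r5, 6  →  {r0:0, r1:15, r2:9, r3:0, r4:18, r5:12, r6:7, r7:0}
[7] ori   r1, r5, 2  →  {r0:0, r1:14, r2:9, r3:0, r4:18, r5:12, r6:7, r7:0}
[8] slti  r3, r6, 3  →  {r0:0, r1:14, r2:9, r3:0, r4:18, r5:12, r6:7, r7:0}
[9] slt  r2, r2, r4  →  {r0:0, r1:14, r2:1, r3:0, r4:18, r5:12, r6:7, r7:0}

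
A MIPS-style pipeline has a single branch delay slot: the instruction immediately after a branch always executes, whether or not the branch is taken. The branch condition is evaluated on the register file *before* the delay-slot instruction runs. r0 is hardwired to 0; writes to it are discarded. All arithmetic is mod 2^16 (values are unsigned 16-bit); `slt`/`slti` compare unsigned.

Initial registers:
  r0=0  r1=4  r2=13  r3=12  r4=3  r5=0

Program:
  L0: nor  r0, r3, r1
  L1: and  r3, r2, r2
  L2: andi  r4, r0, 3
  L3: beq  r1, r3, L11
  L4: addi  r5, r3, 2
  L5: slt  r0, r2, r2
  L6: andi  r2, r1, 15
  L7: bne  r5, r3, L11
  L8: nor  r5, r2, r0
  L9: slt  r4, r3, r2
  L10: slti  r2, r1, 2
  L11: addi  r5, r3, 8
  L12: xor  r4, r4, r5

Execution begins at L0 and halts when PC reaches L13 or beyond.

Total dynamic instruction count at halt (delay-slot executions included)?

#0 nor  r0, r3, r1 ; 0/4/13/12/3/0
#1 and  r3, r2, r2 ; 0/4/13/13/3/0
#2 andi  r4, r0, 3 ; 0/4/13/13/0/0
#3 beq  r1, r3, L11 ; 0/4/13/13/0/0 ; →fallthru
#4 addi  r5, r3, 2 ; 0/4/13/13/0/15
#5 slt  r0, r2, r2 ; 0/4/13/13/0/15
#6 andi  r2, r1, 15 ; 0/4/4/13/0/15
#7 bne  r5, r3, L11 ; 0/4/4/13/0/15 ; →target
#8 nor  r5, r2, r0 ; 0/4/4/13/0/65531
#11 addi  r5, r3, 8 ; 0/4/4/13/0/21
#12 xor  r4, r4, r5 ; 0/4/4/13/21/21

11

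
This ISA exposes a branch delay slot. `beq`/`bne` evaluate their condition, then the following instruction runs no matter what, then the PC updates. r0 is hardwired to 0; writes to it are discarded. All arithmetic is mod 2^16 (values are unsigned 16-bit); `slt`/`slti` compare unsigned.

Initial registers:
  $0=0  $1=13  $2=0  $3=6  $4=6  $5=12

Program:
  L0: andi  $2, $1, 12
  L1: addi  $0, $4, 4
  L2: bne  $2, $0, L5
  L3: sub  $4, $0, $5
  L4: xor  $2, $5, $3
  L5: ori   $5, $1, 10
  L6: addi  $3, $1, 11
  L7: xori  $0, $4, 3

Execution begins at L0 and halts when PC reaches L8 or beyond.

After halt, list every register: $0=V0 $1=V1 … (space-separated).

  step pc=0: andi  $2, $1, 12  regs=(0,13,12,6,6,12)
  step pc=1: addi  $0, $4, 4  regs=(0,13,12,6,6,12)
  step pc=2: bne  $2, $0, L5  cond=T  regs=(0,13,12,6,6,12)
  step pc=3: sub  $4, $0, $5  regs=(0,13,12,6,65524,12)
  step pc=5: ori   $5, $1, 10  regs=(0,13,12,6,65524,15)
  step pc=6: addi  $3, $1, 11  regs=(0,13,12,24,65524,15)
  step pc=7: xori  $0, $4, 3  regs=(0,13,12,24,65524,15)

$0=0 $1=13 $2=12 $3=24 $4=65524 $5=15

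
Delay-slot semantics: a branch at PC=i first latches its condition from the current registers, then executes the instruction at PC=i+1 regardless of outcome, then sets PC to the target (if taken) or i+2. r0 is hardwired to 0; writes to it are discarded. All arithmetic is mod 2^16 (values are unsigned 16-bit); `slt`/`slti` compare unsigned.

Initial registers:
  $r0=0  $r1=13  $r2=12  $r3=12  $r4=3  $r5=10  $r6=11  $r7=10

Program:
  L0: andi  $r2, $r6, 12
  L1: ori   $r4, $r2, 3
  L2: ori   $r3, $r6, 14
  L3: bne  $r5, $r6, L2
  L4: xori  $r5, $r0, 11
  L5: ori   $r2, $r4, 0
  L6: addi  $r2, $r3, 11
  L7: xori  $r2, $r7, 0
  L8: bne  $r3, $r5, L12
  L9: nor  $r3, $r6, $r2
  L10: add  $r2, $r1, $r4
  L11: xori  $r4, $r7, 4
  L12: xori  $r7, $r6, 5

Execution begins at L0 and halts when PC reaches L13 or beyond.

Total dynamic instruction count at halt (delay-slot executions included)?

14

PC=0  andi  $r2, $r6, 12     | $r0=0 $r1=13 $r2=8 $r3=12 $r4=3 $r5=10 $r6=11 $r7=10
PC=1  ori   $r4, $r2, 3      | $r0=0 $r1=13 $r2=8 $r3=12 $r4=11 $r5=10 $r6=11 $r7=10
PC=2  ori   $r3, $r6, 14     | $r0=0 $r1=13 $r2=8 $r3=15 $r4=11 $r5=10 $r6=11 $r7=10
PC=3  bne  $r5, $r6, L2      | $r0=0 $r1=13 $r2=8 $r3=15 $r4=11 $r5=10 $r6=11 $r7=10  [TAKEN]
PC=4  xori  $r5, $r0, 11     | $r0=0 $r1=13 $r2=8 $r3=15 $r4=11 $r5=11 $r6=11 $r7=10
PC=2  ori   $r3, $r6, 14     | $r0=0 $r1=13 $r2=8 $r3=15 $r4=11 $r5=11 $r6=11 $r7=10
PC=3  bne  $r5, $r6, L2      | $r0=0 $r1=13 $r2=8 $r3=15 $r4=11 $r5=11 $r6=11 $r7=10  [not taken]
PC=4  xori  $r5, $r0, 11     | $r0=0 $r1=13 $r2=8 $r3=15 $r4=11 $r5=11 $r6=11 $r7=10
PC=5  ori   $r2, $r4, 0      | $r0=0 $r1=13 $r2=11 $r3=15 $r4=11 $r5=11 $r6=11 $r7=10
PC=6  addi  $r2, $r3, 11     | $r0=0 $r1=13 $r2=26 $r3=15 $r4=11 $r5=11 $r6=11 $r7=10
PC=7  xori  $r2, $r7, 0      | $r0=0 $r1=13 $r2=10 $r3=15 $r4=11 $r5=11 $r6=11 $r7=10
PC=8  bne  $r3, $r5, L12     | $r0=0 $r1=13 $r2=10 $r3=15 $r4=11 $r5=11 $r6=11 $r7=10  [TAKEN]
PC=9  nor  $r3, $r6, $r2     | $r0=0 $r1=13 $r2=10 $r3=65524 $r4=11 $r5=11 $r6=11 $r7=10
PC=12 xori  $r7, $r6, 5      | $r0=0 $r1=13 $r2=10 $r3=65524 $r4=11 $r5=11 $r6=11 $r7=14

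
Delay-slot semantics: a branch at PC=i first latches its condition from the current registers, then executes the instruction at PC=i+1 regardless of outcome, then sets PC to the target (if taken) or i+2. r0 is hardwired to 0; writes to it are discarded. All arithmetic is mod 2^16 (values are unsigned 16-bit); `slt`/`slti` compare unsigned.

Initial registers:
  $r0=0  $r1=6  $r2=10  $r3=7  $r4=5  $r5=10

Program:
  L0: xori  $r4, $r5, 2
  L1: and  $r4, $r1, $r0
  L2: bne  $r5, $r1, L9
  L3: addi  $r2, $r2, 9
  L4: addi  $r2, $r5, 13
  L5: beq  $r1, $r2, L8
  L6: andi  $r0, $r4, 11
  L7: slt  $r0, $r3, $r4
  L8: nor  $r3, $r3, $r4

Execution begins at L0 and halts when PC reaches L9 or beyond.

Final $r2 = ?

PC=0  xori  $r4, $r5, 2      | $r0=0 $r1=6 $r2=10 $r3=7 $r4=8 $r5=10
PC=1  and  $r4, $r1, $r0     | $r0=0 $r1=6 $r2=10 $r3=7 $r4=0 $r5=10
PC=2  bne  $r5, $r1, L9      | $r0=0 $r1=6 $r2=10 $r3=7 $r4=0 $r5=10  [TAKEN]
PC=3  addi  $r2, $r2, 9      | $r0=0 $r1=6 $r2=19 $r3=7 $r4=0 $r5=10

19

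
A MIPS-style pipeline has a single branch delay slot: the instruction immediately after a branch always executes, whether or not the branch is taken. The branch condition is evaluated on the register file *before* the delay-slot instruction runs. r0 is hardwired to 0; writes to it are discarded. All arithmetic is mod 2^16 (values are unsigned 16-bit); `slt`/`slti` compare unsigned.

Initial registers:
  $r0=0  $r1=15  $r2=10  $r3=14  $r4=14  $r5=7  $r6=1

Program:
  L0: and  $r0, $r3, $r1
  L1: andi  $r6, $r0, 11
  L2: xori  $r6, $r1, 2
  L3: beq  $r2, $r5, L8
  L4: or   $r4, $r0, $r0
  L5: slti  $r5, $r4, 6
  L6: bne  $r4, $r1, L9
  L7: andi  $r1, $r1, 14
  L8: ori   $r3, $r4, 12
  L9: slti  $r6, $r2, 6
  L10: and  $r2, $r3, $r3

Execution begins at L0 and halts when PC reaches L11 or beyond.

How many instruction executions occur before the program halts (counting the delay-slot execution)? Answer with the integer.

PC=0  and  $r0, $r3, $r1     | $r0=0 $r1=15 $r2=10 $r3=14 $r4=14 $r5=7 $r6=1
PC=1  andi  $r6, $r0, 11     | $r0=0 $r1=15 $r2=10 $r3=14 $r4=14 $r5=7 $r6=0
PC=2  xori  $r6, $r1, 2      | $r0=0 $r1=15 $r2=10 $r3=14 $r4=14 $r5=7 $r6=13
PC=3  beq  $r2, $r5, L8      | $r0=0 $r1=15 $r2=10 $r3=14 $r4=14 $r5=7 $r6=13  [not taken]
PC=4  or   $r4, $r0, $r0     | $r0=0 $r1=15 $r2=10 $r3=14 $r4=0 $r5=7 $r6=13
PC=5  slti  $r5, $r4, 6      | $r0=0 $r1=15 $r2=10 $r3=14 $r4=0 $r5=1 $r6=13
PC=6  bne  $r4, $r1, L9      | $r0=0 $r1=15 $r2=10 $r3=14 $r4=0 $r5=1 $r6=13  [TAKEN]
PC=7  andi  $r1, $r1, 14     | $r0=0 $r1=14 $r2=10 $r3=14 $r4=0 $r5=1 $r6=13
PC=9  slti  $r6, $r2, 6      | $r0=0 $r1=14 $r2=10 $r3=14 $r4=0 $r5=1 $r6=0
PC=10 and  $r2, $r3, $r3     | $r0=0 $r1=14 $r2=14 $r3=14 $r4=0 $r5=1 $r6=0

10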